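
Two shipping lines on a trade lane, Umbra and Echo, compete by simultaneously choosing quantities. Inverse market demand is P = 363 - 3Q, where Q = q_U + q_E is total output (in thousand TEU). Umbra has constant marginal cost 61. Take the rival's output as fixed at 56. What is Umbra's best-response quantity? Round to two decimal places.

With the rival's output fixed at 56, Umbra's profit is π_U = (363 - 3·56 - 3q_U)q_U - (61q_U) = (195 - 3q_U)q_U - (61q_U).
∂π_U/∂q_U = 134 - 6q_U = 0, so q_U = 67/3.

22.33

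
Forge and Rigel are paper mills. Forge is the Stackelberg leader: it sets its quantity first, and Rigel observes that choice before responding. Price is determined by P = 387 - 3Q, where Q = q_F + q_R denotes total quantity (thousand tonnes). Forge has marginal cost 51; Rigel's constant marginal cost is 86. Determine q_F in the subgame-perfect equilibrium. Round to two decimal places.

61.83

The follower Rigel best-responds to any q_F: π_R = (387 - 3Q)q_R - 86q_R.
∂π_R/∂q_R = 301 - 3q_F - 6q_R = 0 gives the reaction function q_R = (301 - 3q_F)/6.
Forge substitutes q_R(q_F) into its own profit: π_F = q_F(387 - 3q_F - (301 - 3q_F)/2) - 51q_F = (473/2 - (3/2)q_F)q_F - 51q_F.
Leader FOC: 371/2 - 3q_F = 0, so q_F = 371/6.
Then q_R = (301 - 3·(371/6))/6 = 77/4.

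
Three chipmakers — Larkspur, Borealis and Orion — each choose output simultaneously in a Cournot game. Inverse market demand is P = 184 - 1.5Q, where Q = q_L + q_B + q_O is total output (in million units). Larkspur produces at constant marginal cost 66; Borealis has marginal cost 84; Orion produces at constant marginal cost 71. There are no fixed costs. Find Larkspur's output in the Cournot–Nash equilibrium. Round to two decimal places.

Larkspur's profit: π_L = (184 - 1.5Q)q_L - (66q_L). Setting ∂π_L/∂q_L = 0: 118 - 3q_L - (3/2)(q_B + q_O) = 0.
Borealis's profit: π_B = (184 - 1.5Q)q_B - (84q_B). Setting ∂π_B/∂q_B = 0: 100 - 3q_B - (3/2)(q_L + q_O) = 0.
Orion's first-order condition: 113 - 3q_O - (3/2)(q_L + q_B) = 0.
Summing all 3 equations gives 331 − 6Q = 0, hence Q = 331/6.
Back-substituting: q_L = (118 − 331/4)/(3/2) = 47/2, q_B = (100 − 331/4)/(3/2) = 23/2, q_O = (113 − 331/4)/(3/2) = 121/6.

23.50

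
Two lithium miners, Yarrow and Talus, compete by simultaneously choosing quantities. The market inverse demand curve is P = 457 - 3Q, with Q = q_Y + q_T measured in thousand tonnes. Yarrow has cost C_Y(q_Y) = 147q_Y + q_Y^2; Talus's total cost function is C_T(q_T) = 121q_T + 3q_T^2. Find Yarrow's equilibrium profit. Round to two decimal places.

Yarrow's profit: π_Y = (457 - 3Q)q_Y - (147q_Y + q_Y²). Setting ∂π_Y/∂q_Y = 0: 310 - 8q_Y - 3(q_T) = 0.
Talus's first-order condition: 336 - 12q_T - 3(q_Y) = 0.
Best responses: q_Y = (310 - 3q_T)/8, q_T = (336 - 3q_Y)/12.
Substituting one into the other gives q_Y = 904/29 and q_T = 586/29.
Price P = 457 - 3·(1490/29) = 302.8621.
Yarrow's profit: 302.8621·(904/29) - 147·(904/29) - (904/29)² = 3886.8775.

3886.88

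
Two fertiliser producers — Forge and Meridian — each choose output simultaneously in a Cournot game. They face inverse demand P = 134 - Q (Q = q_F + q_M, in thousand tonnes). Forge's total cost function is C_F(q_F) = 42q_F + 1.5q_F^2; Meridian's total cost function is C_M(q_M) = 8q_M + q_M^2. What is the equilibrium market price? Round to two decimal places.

Forge's profit: π_F = (134 - Q)q_F - (42q_F + (3/2)q_F²). Setting ∂π_F/∂q_F = 0: 92 - 5q_F - (q_M) = 0.
Meridian's profit: π_M = (134 - Q)q_M - (8q_M + q_M²). Setting ∂π_M/∂q_M = 0: 126 - 4q_M - (q_F) = 0.
Best responses: q_F = (92 - q_M)/5, q_M = (126 - q_F)/4.
Substituting one into the other gives q_F = 242/19 and q_M = 538/19.
Total output Q = 780/19, so price P = 134 - 780/19 = 1766/19.

92.95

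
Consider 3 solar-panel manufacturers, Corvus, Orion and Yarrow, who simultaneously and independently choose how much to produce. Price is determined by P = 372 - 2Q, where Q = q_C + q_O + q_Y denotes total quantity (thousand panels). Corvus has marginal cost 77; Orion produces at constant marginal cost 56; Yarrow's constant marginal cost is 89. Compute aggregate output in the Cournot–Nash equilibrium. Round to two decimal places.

Corvus's profit: π_C = (372 - 2Q)q_C - (77q_C). Setting ∂π_C/∂q_C = 0: 295 - 4q_C - 2(q_O + q_Y) = 0.
Orion's first-order condition: 316 - 4q_O - 2(q_C + q_Y) = 0.
Yarrow's first-order condition: 283 - 4q_Y - 2(q_C + q_O) = 0.
Adding the 3 conditions: 894 − 4Q − 4Q = 0, i.e. Q = 447/4.
Back-substituting: q_C = (295 − 447/2)/2 = 143/4, q_O = (316 − 447/2)/2 = 185/4, q_Y = (283 − 447/2)/2 = 119/4.
Total output Q = 143/4 + 185/4 + 119/4 = 447/4.

111.75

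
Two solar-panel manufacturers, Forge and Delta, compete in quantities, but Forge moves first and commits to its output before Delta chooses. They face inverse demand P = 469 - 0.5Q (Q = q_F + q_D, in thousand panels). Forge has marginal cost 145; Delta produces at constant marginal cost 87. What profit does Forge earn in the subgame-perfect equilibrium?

17689

Solve by backward induction. Given q_F, the follower Delta maximises π_D = (469 - (1/2)q_F - (1/2)q_D)q_D - 87q_D.
∂π_D/∂q_D = 382 - (1/2)q_F - q_D = 0 gives the reaction function q_D = (382 - (1/2)q_F).
Forge substitutes q_D(q_F) into its own profit: π_F = q_F(469 - (1/2)q_F - (382 - (1/2)q_F)/2) - 145q_F = (278 - (1/4)q_F)q_F - 145q_F.
Leader FOC: 133 - (1/2)q_F = 0, so q_F = 266.
Then q_D = (382 - (1/2)·266) = 249.
Price P = 469 - (1/2)·515 = 423/2.
Forge's profit: (423/2 - 145)·266 = 17689.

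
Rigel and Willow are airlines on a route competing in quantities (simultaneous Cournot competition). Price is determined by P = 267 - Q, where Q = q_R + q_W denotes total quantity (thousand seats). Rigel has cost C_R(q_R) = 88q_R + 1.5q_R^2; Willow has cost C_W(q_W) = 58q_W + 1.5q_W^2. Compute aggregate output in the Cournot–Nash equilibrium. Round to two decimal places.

64.67

Rigel's profit: π_R = (267 - Q)q_R - (88q_R + (3/2)q_R²). Setting ∂π_R/∂q_R = 0: 179 - 5q_R - (q_W) = 0.
Willow's profit: π_W = (267 - Q)q_W - (58q_W + (3/2)q_W²). Setting ∂π_W/∂q_W = 0: 209 - 5q_W - (q_R) = 0.
Best responses: q_R = (179 - q_W)/5, q_W = (209 - q_R)/5.
Solving the pair: q_R = 343/12, q_W = 433/12.
Total output Q = 343/12 + 433/12 = 194/3.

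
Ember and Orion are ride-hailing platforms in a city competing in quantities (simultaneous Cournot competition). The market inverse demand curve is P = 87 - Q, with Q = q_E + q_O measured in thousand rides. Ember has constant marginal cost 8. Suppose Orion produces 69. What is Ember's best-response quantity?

With the rival's output fixed at 69, Ember's profit is π_E = (87 - 69 - q_E)q_E - (8q_E) = (18 - q_E)q_E - (8q_E).
∂π_E/∂q_E = 10 - 2q_E = 0, so q_E = 5.

5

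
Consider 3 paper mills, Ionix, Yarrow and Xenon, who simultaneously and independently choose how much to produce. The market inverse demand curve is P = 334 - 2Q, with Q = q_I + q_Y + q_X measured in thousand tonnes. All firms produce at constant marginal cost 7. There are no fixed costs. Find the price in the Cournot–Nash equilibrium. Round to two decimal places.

Each firm earns π_i = (334 - 2Q)q_i - 7q_i.
First-order condition (treating rivals' output as given): 327 - 4q_i - 2·Σ_{j≠i} q_j = 0.
With identical firms every q_j equals q_i, so Σ_{j≠i} q_j = 2q_i and 327 = 8q_i, giving q_i = 327/8.
Total output Q = 981/8, so price P = 334 - 2·(981/8) = 355/4.

88.75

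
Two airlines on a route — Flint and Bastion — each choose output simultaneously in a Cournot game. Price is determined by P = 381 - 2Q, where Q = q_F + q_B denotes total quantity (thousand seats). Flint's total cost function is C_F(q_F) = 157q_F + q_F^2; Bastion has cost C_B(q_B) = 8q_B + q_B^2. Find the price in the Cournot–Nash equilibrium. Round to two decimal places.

Flint's profit: π_F = (381 - 2Q)q_F - (157q_F + q_F²). Setting ∂π_F/∂q_F = 0: 224 - 6q_F - 2(q_B) = 0.
Bastion's profit: π_B = (381 - 2Q)q_B - (8q_B + q_B²). Setting ∂π_B/∂q_B = 0: 373 - 6q_B - 2(q_F) = 0.
Rearranging gives the reaction functions q_F = (224 - 2q_B)/6 and q_B = (373 - 2q_F)/6.
Solving the pair: q_F = 299/16, q_B = 895/16.
Total output Q = 597/8, so price P = 381 - 2·(597/8) = 927/4.

231.75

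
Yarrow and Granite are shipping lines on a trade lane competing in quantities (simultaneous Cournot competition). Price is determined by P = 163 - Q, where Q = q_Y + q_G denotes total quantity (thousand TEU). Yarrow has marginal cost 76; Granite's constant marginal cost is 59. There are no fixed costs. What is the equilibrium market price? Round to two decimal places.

99.33

Yarrow's profit: π_Y = (163 - Q)q_Y - (76q_Y). Setting ∂π_Y/∂q_Y = 0: 87 - 2q_Y - (q_G) = 0.
Granite's profit: π_G = (163 - Q)q_G - (59q_G). Setting ∂π_G/∂q_G = 0: 104 - 2q_G - (q_Y) = 0.
Rearranging gives the reaction functions q_Y = (87 - q_G)/2 and q_G = (104 - q_Y)/2.
Solving the pair: q_Y = 70/3, q_G = 121/3.
Total output Q = 191/3, so price P = 163 - 191/3 = 298/3.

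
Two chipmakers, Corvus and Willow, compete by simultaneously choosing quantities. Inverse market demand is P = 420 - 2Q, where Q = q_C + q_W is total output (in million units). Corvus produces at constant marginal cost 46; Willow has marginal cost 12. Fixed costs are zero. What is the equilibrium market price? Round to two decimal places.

Corvus's profit: π_C = (420 - 2Q)q_C - (46q_C). Setting ∂π_C/∂q_C = 0: 374 - 4q_C - 2(q_W) = 0.
Willow's first-order condition: 408 - 4q_W - 2(q_C) = 0.
Best responses: q_C = (374 - 2q_W)/4, q_W = (408 - 2q_C)/4.
Solving the pair: q_C = 170/3, q_W = 221/3.
Total output Q = 391/3, so price P = 420 - 2·(391/3) = 478/3.

159.33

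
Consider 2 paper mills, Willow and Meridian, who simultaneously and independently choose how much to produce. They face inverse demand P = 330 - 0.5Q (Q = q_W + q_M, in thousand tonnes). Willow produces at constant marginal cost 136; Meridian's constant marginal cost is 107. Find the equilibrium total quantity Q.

Willow's profit: π_W = (330 - 0.5Q)q_W - (136q_W). Setting ∂π_W/∂q_W = 0: 194 - q_W - (1/2)(q_M) = 0.
Meridian's profit: π_M = (330 - 0.5Q)q_M - (107q_M). Setting ∂π_M/∂q_M = 0: 223 - q_M - (1/2)(q_W) = 0.
So q_W = (194 - (1/2)q_M) and q_M = (223 - (1/2)q_W).
Substituting one into the other gives q_W = 110 and q_M = 168.
Total output Q = 110 + 168 = 278.

278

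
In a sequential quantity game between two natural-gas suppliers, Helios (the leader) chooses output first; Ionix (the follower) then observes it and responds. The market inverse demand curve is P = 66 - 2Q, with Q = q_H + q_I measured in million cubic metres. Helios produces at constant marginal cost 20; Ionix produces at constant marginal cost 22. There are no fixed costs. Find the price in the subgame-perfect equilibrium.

32

The follower Ionix best-responds to any q_H: π_I = (66 - 2Q)q_I - 22q_I.
∂π_I/∂q_I = 44 - 2q_H - 4q_I = 0 gives the reaction function q_I = (44 - 2q_H)/4.
The leader anticipates this reaction. Substituting into P = 66 - 2Q gives P = 44 - q_H, so π_H = (44 - q_H)q_H - 20q_H.
The leader's first-order condition 24 - 2q_H = 0 yields q_H = 12.
Then q_I = (44 - 2·12)/4 = 5.
Total output Q = 17, so price P = 66 - 2·17 = 32.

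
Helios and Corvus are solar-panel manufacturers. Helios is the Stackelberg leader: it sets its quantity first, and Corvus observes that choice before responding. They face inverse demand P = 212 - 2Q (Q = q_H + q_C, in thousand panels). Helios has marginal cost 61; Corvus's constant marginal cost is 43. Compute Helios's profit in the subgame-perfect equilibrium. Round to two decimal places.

1105.56

Solve by backward induction. Given q_H, the follower Corvus maximises π_C = (212 - 2q_H - 2q_C)q_C - 43q_C.
Setting the follower's marginal profit to zero, 169 - 2q_H - 4q_C = 0, i.e. q_C = (169 - 2q_H)/4.
Helios substitutes q_C(q_H) into its own profit: π_H = q_H(212 - 2q_H - (169 - 2q_H)/2) - 61q_H = (255/2 - q_H)q_H - 61q_H.
Maximising: ∂π_H/∂q_H = 133/2 - 2q_H = 0, giving q_H = 133/4.
Then q_C = (169 - 2·(133/4))/4 = 205/8.
Price P = 212 - 2·(471/8) = 377/4.
Helios's profit: (377/4 - 61)·(133/4) = 1105.5625.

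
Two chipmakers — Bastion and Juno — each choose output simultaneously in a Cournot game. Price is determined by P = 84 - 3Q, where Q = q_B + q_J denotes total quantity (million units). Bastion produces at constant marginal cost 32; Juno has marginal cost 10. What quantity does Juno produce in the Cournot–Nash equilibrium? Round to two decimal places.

Bastion's profit: π_B = (84 - 3Q)q_B - (32q_B). Setting ∂π_B/∂q_B = 0: 52 - 6q_B - 3(q_J) = 0.
Juno's profit: π_J = (84 - 3Q)q_J - (10q_J). Setting ∂π_J/∂q_J = 0: 74 - 6q_J - 3(q_B) = 0.
Rearranging gives the reaction functions q_B = (52 - 3q_J)/6 and q_J = (74 - 3q_B)/6.
Substituting one into the other gives q_B = 10/3 and q_J = 32/3.

10.67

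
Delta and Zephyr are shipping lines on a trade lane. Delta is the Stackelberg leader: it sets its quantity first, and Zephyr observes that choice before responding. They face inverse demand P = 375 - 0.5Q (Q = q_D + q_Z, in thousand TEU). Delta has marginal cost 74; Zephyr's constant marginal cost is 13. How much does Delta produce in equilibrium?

240

The follower Zephyr best-responds to any q_D: π_Z = (375 - 0.5Q)q_Z - 13q_Z.
∂π_Z/∂q_Z = 362 - (1/2)q_D - q_Z = 0 gives the reaction function q_Z = (362 - (1/2)q_D).
Delta substitutes q_Z(q_D) into its own profit: π_D = q_D(375 - (1/2)q_D - (362 - (1/2)q_D)/2) - 74q_D = (194 - (1/4)q_D)q_D - 74q_D.
Maximising: ∂π_D/∂q_D = 120 - (1/2)q_D = 0, giving q_D = 240.
Then q_Z = (362 - (1/2)·240) = 242.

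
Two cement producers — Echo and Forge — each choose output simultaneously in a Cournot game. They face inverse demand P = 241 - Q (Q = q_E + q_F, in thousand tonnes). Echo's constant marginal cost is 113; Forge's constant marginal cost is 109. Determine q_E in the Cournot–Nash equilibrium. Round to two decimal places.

41.33

Echo's profit: π_E = (241 - Q)q_E - (113q_E). Setting ∂π_E/∂q_E = 0: 128 - 2q_E - (q_F) = 0.
Forge's profit: π_F = (241 - Q)q_F - (109q_F). Setting ∂π_F/∂q_F = 0: 132 - 2q_F - (q_E) = 0.
So q_E = (128 - q_F)/2 and q_F = (132 - q_E)/2.
Substituting one into the other gives q_E = 124/3 and q_F = 136/3.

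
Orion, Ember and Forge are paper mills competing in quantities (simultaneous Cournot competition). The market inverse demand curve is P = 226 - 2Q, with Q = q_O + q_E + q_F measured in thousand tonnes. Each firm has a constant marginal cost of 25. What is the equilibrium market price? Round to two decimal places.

Each firm earns π_i = (226 - 2Q)q_i - 25q_i.
First-order condition (treating rivals' output as given): 201 - 4q_i - 2·Σ_{j≠i} q_j = 0.
By symmetry each firm produces the same amount; substituting Σ_{j≠i} q_j = 2q_i yields q_i = 201/8.
Total output Q = 603/8, so price P = 226 - 2·(603/8) = 301/4.

75.25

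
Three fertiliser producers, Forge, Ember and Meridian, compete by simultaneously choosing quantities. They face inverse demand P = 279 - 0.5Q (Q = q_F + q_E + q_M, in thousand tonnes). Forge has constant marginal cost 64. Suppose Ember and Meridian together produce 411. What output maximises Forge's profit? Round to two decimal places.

With rivals' combined output fixed at 411, Forge's profit is π_F = (279 - (1/2)·411 - (1/2)q_F)q_F - (64q_F) = (147/2 - (1/2)q_F)q_F - (64q_F).
∂π_F/∂q_F = 19/2 - q_F = 0, so q_F = 19/2.

9.50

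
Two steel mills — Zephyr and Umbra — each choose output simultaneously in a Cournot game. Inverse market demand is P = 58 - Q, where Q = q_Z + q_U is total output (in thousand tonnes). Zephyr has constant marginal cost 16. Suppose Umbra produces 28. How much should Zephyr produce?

7

With the rival's output fixed at 28, Zephyr's profit is π_Z = (58 - 28 - q_Z)q_Z - (16q_Z) = (30 - q_Z)q_Z - (16q_Z).
∂π_Z/∂q_Z = 14 - 2q_Z = 0, so q_Z = 7.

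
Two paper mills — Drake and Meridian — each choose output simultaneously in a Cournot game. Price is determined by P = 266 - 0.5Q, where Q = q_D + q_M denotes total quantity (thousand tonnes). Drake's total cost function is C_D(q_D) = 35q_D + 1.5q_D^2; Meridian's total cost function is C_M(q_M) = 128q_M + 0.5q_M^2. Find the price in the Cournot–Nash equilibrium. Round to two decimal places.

Drake's profit: π_D = (266 - 0.5Q)q_D - (35q_D + (3/2)q_D²). Setting ∂π_D/∂q_D = 0: 231 - 4q_D - (1/2)(q_M) = 0.
Meridian's first-order condition: 138 - 2q_M - (1/2)(q_D) = 0.
Best responses: q_D = (231 - (1/2)q_M)/4, q_M = (138 - (1/2)q_D)/2.
Substituting one into the other gives q_D = 1572/31 and q_M = 1746/31.
Total output Q = 107.0323, so price P = 266 - (1/2)·107.0323 = 212.4839.

212.48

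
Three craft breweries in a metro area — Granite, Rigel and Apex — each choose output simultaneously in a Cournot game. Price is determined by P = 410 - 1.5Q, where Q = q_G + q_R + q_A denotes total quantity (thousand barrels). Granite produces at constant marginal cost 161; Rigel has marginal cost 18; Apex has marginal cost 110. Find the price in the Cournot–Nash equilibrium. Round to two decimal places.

174.75

Granite's profit: π_G = (410 - 1.5Q)q_G - (161q_G). Setting ∂π_G/∂q_G = 0: 249 - 3q_G - (3/2)(q_R + q_A) = 0.
Rigel's first-order condition: 392 - 3q_R - (3/2)(q_G + q_A) = 0.
Apex's first-order condition: 300 - 3q_A - (3/2)(q_G + q_R) = 0.
Summing all 3 equations gives 941 − 6Q = 0, hence Q = 941/6.
Back-substituting: q_G = (249 − 941/4)/(3/2) = 55/6, q_R = (392 − 941/4)/(3/2) = 209/2, q_A = (300 − 941/4)/(3/2) = 259/6.
Total output Q = 941/6, so price P = 410 - (3/2)·(941/6) = 699/4.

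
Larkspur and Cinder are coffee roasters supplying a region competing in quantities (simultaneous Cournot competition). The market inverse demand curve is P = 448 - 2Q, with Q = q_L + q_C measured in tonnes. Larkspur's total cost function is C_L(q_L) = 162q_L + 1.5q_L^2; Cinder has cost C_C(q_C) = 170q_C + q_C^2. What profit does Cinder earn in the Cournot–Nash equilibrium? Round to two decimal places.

3922.18

Larkspur's profit: π_L = (448 - 2Q)q_L - (162q_L + (3/2)q_L²). Setting ∂π_L/∂q_L = 0: 286 - 7q_L - 2(q_C) = 0.
Cinder's profit: π_C = (448 - 2Q)q_C - (170q_C + q_C²). Setting ∂π_C/∂q_C = 0: 278 - 6q_C - 2(q_L) = 0.
Best responses: q_L = (286 - 2q_C)/7, q_C = (278 - 2q_L)/6.
Solving the pair: q_L = 580/19, q_C = 687/19.
Price P = 448 - 2·(1267/19) = 314.6316.
Cinder's profit: 314.6316·(687/19) - 170·(687/19) - (687/19)² = 3922.1801.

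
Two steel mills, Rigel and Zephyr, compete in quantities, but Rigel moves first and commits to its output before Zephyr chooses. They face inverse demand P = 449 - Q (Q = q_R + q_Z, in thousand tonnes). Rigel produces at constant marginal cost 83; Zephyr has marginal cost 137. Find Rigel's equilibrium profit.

Solve by backward induction. Given q_R, the follower Zephyr maximises π_Z = (449 - q_R - q_Z)q_Z - 137q_Z.
∂π_Z/∂q_Z = 312 - q_R - 2q_Z = 0 gives the reaction function q_Z = (312 - q_R)/2.
Rigel substitutes q_Z(q_R) into its own profit: π_R = q_R(449 - q_R - (312 - q_R)/2) - 83q_R = (293 - (1/2)q_R)q_R - 83q_R.
Leader FOC: 210 - q_R = 0, so q_R = 210.
Then q_Z = (312 - 210)/2 = 51.
Price P = 449 - 261 = 188.
Rigel's profit: (188 - 83)·210 = 22050.

22050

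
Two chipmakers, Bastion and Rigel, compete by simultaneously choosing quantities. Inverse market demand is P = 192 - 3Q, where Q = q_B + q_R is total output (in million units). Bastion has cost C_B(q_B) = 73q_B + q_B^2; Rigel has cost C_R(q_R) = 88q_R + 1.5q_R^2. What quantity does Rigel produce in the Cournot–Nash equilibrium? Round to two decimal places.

Bastion's profit: π_B = (192 - 3Q)q_B - (73q_B + q_B²). Setting ∂π_B/∂q_B = 0: 119 - 8q_B - 3(q_R) = 0.
Rigel's first-order condition: 104 - 9q_R - 3(q_B) = 0.
Best responses: q_B = (119 - 3q_R)/8, q_R = (104 - 3q_B)/9.
Substituting one into the other gives q_B = 253/21 and q_R = 475/63.

7.54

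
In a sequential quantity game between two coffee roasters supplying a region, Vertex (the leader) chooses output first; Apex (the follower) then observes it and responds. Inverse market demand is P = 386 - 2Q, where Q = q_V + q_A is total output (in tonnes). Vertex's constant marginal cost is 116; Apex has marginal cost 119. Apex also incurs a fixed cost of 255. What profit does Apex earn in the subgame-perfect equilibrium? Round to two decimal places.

Solve by backward induction. Given q_V, the follower Apex maximises π_A = (386 - 2q_V - 2q_A)q_A - 119q_A.
Follower FOC: 267 - 2q_V - 4q_A = 0, so q_A(q_V) = (267 - 2q_V)/4.
The leader anticipates this reaction. Substituting into P = 386 - 2Q gives P = 505/2 - q_V, so π_V = (505/2 - q_V)q_V - 116q_V.
Leader FOC: 273/2 - 2q_V = 0, so q_V = 273/4.
Then q_A = (267 - 2·(273/4))/4 = 261/8.
Price P = 386 - 2·(807/8) = 737/4.
Apex's profit: (737/4 - 119)·(261/8) - 255 = 1873.7813.

1873.78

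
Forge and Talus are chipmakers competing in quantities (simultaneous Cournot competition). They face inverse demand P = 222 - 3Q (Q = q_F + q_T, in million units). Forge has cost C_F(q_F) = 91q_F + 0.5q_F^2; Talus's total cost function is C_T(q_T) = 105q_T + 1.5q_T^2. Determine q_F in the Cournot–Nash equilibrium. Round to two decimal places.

Forge's profit: π_F = (222 - 3Q)q_F - (91q_F + (1/2)q_F²). Setting ∂π_F/∂q_F = 0: 131 - 7q_F - 3(q_T) = 0.
Talus's first-order condition: 117 - 9q_T - 3(q_F) = 0.
So q_F = (131 - 3q_T)/7 and q_T = (117 - 3q_F)/9.
Solving the pair: q_F = 46/3, q_T = 71/9.

15.33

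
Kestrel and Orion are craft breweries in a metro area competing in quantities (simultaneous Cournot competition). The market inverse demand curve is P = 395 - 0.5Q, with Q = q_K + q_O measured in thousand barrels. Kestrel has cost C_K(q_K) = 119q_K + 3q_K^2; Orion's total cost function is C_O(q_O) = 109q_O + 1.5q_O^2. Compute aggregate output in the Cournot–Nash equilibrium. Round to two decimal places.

101.80

Kestrel's profit: π_K = (395 - 0.5Q)q_K - (119q_K + 3q_K²). Setting ∂π_K/∂q_K = 0: 276 - 7q_K - (1/2)(q_O) = 0.
Orion's profit: π_O = (395 - 0.5Q)q_O - (109q_O + (3/2)q_O²). Setting ∂π_O/∂q_O = 0: 286 - 4q_O - (1/2)(q_K) = 0.
Best responses: q_K = (276 - (1/2)q_O)/7, q_O = (286 - (1/2)q_K)/4.
Substituting one into the other gives q_K = 34.6306 and q_O = 67.1712.
Total output Q = 34.6306 + 67.1712 = 101.8018.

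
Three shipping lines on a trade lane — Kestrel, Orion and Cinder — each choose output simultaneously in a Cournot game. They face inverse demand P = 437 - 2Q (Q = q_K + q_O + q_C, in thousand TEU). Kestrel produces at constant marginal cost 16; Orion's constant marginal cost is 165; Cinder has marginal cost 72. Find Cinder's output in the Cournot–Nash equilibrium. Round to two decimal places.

Kestrel's profit: π_K = (437 - 2Q)q_K - (16q_K). Setting ∂π_K/∂q_K = 0: 421 - 4q_K - 2(q_O + q_C) = 0.
Orion's profit: π_O = (437 - 2Q)q_O - (165q_O). Setting ∂π_O/∂q_O = 0: 272 - 4q_O - 2(q_K + q_C) = 0.
Cinder's first-order condition: 365 - 4q_C - 2(q_K + q_O) = 0.
Adding the 3 first-order conditions: 1058 − 8Q = 0, so Q = 529/4.
Back-substituting: q_K = (421 − 529/2)/2 = 313/4, q_O = (272 − 529/2)/2 = 15/4, q_C = (365 − 529/2)/2 = 201/4.

50.25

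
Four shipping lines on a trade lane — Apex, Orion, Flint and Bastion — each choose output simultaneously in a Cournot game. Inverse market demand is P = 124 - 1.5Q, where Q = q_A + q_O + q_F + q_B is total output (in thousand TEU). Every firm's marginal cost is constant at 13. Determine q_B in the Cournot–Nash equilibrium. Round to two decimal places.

14.80

A representative firm's profit is π_i = q_i(124 - 1.5Q) - 13q_i.
First-order condition (treating rivals' output as given): 111 - 3q_i - (3/2)·Σ_{j≠i} q_j = 0.
With identical firms every q_j equals q_i, so Σ_{j≠i} q_j = 3q_i and 111 = (15/2)q_i, giving q_i = 74/5.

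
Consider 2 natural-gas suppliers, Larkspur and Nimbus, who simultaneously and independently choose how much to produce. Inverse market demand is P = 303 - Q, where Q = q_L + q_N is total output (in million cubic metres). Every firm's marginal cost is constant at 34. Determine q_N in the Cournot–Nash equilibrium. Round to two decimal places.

A representative firm's profit is π_i = q_i(303 - Q) - 34q_i.
Setting ∂π_i/∂q_i = 0 with rivals' quantities fixed: 269 - 2q_i - q_j = 0.
By symmetry each firm produces the same amount; substituting q_j = q_i yields q_i = 269/3.

89.67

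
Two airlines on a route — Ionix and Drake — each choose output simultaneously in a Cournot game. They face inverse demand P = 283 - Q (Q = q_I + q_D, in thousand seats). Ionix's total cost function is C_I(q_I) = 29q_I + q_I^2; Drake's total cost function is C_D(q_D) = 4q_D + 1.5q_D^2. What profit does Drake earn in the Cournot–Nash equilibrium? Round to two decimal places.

Ionix's profit: π_I = (283 - Q)q_I - (29q_I + q_I²). Setting ∂π_I/∂q_I = 0: 254 - 4q_I - (q_D) = 0.
Drake's profit: π_D = (283 - Q)q_D - (4q_D + (3/2)q_D²). Setting ∂π_D/∂q_D = 0: 279 - 5q_D - (q_I) = 0.
Best responses: q_I = (254 - q_D)/4, q_D = (279 - q_I)/5.
Substituting one into the other gives q_I = 991/19 and q_D = 862/19.
Price P = 283 - 1853/19 = 185.4737.
Drake's profit: 185.4737·(862/19) - 4·(862/19) - (3/2)(862/19)² = 5145.7341.

5145.73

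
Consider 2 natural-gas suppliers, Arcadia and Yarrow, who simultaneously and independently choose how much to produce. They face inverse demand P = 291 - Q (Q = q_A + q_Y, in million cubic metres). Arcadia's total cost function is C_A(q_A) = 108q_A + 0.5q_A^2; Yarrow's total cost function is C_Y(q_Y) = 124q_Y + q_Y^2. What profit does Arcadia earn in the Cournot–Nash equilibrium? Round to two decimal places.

Arcadia's profit: π_A = (291 - Q)q_A - (108q_A + (1/2)q_A²). Setting ∂π_A/∂q_A = 0: 183 - 3q_A - (q_Y) = 0.
Yarrow's profit: π_Y = (291 - Q)q_Y - (124q_Y + q_Y²). Setting ∂π_Y/∂q_Y = 0: 167 - 4q_Y - (q_A) = 0.
Best responses: q_A = (183 - q_Y)/3, q_Y = (167 - q_A)/4.
Solving the pair: q_A = 565/11, q_Y = 318/11.
Price P = 291 - 883/11 = 210.7273.
Arcadia's profit: 210.7273·(565/11) - 108·(565/11) - (1/2)(565/11)² = 3957.3347.

3957.33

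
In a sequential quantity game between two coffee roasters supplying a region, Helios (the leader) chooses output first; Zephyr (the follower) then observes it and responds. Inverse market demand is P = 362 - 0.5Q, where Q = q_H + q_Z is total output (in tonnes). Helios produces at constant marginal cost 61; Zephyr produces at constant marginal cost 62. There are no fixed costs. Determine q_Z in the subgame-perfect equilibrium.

Solve by backward induction. Given q_H, the follower Zephyr maximises π_Z = (362 - (1/2)q_H - (1/2)q_Z)q_Z - 62q_Z.
Setting the follower's marginal profit to zero, 300 - (1/2)q_H - q_Z = 0, i.e. q_Z = (300 - (1/2)q_H).
Helios substitutes q_Z(q_H) into its own profit: π_H = q_H(362 - (1/2)q_H - (300 - (1/2)q_H)/2) - 61q_H = (212 - (1/4)q_H)q_H - 61q_H.
The leader's first-order condition 151 - (1/2)q_H = 0 yields q_H = 302.
Then q_Z = (300 - (1/2)·302) = 149.

149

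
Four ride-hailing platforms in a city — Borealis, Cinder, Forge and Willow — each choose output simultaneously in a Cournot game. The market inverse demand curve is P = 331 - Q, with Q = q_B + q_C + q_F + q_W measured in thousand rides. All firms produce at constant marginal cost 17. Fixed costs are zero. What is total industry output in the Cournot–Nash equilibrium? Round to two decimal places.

A representative firm's profit is π_i = q_i(331 - Q) - 17q_i.
First-order condition (treating rivals' output as given): 314 - 2q_i - Σ_{j≠i} q_j = 0.
With identical firms every q_j equals q_i, so Σ_{j≠i} q_j = 3q_i and 314 = 5q_i, giving q_i = 314/5.
Total output Q = 314/5 + 314/5 + 314/5 + 314/5 = 1256/5.

251.20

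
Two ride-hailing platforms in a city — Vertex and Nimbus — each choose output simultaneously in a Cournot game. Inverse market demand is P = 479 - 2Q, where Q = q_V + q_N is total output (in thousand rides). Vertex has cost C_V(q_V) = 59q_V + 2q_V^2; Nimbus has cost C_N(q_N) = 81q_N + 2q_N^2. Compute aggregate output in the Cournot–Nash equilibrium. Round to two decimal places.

81.80

Vertex's profit: π_V = (479 - 2Q)q_V - (59q_V + 2q_V²). Setting ∂π_V/∂q_V = 0: 420 - 8q_V - 2(q_N) = 0.
Nimbus's first-order condition: 398 - 8q_N - 2(q_V) = 0.
Best responses: q_V = (420 - 2q_N)/8, q_N = (398 - 2q_V)/8.
Substituting one into the other gives q_V = 641/15 and q_N = 586/15.
Total output Q = 641/15 + 586/15 = 409/5.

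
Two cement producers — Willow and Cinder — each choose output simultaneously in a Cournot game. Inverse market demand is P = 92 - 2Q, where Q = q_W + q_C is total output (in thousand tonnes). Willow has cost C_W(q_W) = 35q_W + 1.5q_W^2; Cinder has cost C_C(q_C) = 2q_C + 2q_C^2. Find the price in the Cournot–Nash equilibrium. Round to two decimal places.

Willow's profit: π_W = (92 - 2Q)q_W - (35q_W + (3/2)q_W²). Setting ∂π_W/∂q_W = 0: 57 - 7q_W - 2(q_C) = 0.
Cinder's first-order condition: 90 - 8q_C - 2(q_W) = 0.
Rearranging gives the reaction functions q_W = (57 - 2q_C)/7 and q_C = (90 - 2q_W)/8.
Substituting one into the other gives q_W = 69/13 and q_C = 129/13.
Total output Q = 198/13, so price P = 92 - 2·(198/13) = 800/13.

61.54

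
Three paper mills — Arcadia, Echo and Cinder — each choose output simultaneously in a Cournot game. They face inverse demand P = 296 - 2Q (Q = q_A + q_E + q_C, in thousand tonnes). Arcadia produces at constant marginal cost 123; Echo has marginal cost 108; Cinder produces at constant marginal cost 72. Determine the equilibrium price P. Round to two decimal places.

149.75

Arcadia's profit: π_A = (296 - 2Q)q_A - (123q_A). Setting ∂π_A/∂q_A = 0: 173 - 4q_A - 2(q_E + q_C) = 0.
Echo's profit: π_E = (296 - 2Q)q_E - (108q_E). Setting ∂π_E/∂q_E = 0: 188 - 4q_E - 2(q_A + q_C) = 0.
Cinder's profit: π_C = (296 - 2Q)q_C - (72q_C). Setting ∂π_C/∂q_C = 0: 224 - 4q_C - 2(q_A + q_E) = 0.
Adding the 3 conditions: 585 − 4Q − 4Q = 0, i.e. Q = 585/8.
Back-substituting: q_A = (173 − 585/4)/2 = 107/8, q_E = (188 − 585/4)/2 = 167/8, q_C = (224 − 585/4)/2 = 311/8.
Total output Q = 585/8, so price P = 296 - 2·(585/8) = 599/4.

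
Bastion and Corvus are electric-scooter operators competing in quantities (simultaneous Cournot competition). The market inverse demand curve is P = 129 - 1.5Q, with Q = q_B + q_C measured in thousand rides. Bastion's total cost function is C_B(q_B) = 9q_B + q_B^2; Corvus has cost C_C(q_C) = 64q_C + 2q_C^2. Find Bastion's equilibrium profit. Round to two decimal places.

Bastion's profit: π_B = (129 - 1.5Q)q_B - (9q_B + q_B²). Setting ∂π_B/∂q_B = 0: 120 - 5q_B - (3/2)(q_C) = 0.
Corvus's profit: π_C = (129 - 1.5Q)q_C - (64q_C + 2q_C²). Setting ∂π_C/∂q_C = 0: 65 - 7q_C - (3/2)(q_B) = 0.
Rearranging gives the reaction functions q_B = (120 - (3/2)q_C)/5 and q_C = (65 - (3/2)q_B)/7.
Solving the pair: q_B = 22.6718, q_C = 580/131.
Price P = 129 - (3/2)·27.0992 = 88.3511.
Bastion's profit: 88.3511·22.6718 - 9·22.6718 - 22.6718² = 1285.0213.

1285.02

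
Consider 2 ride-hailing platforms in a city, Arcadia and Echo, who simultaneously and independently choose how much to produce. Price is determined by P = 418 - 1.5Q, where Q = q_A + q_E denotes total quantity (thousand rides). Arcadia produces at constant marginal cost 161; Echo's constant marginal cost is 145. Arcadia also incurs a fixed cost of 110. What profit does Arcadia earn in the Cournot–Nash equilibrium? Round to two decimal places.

4192.30

Arcadia's profit: π_A = (418 - 1.5Q)q_A - (161q_A). Setting ∂π_A/∂q_A = 0: 257 - 3q_A - (3/2)(q_E) = 0.
Echo's first-order condition: 273 - 3q_E - (3/2)(q_A) = 0.
Best responses: q_A = (257 - (3/2)q_E)/3, q_E = (273 - (3/2)q_A)/3.
Substituting one into the other gives q_A = 482/9 and q_E = 578/9.
Price P = 418 - (3/2)·(1060/9) = 724/3.
Arcadia's profit: (724/3 - 161)·(482/9) - 110 = 4192.2963.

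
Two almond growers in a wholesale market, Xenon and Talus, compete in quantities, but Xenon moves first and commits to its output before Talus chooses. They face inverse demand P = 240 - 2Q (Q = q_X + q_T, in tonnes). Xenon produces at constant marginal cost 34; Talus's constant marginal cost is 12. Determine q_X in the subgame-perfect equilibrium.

Solve by backward induction. Given q_X, the follower Talus maximises π_T = (240 - 2q_X - 2q_T)q_T - 12q_T.
Follower FOC: 228 - 2q_X - 4q_T = 0, so q_T(q_X) = (228 - 2q_X)/4.
Xenon substitutes q_T(q_X) into its own profit: π_X = q_X(240 - 2q_X - (228 - 2q_X)/2) - 34q_X = (126 - q_X)q_X - 34q_X.
The leader's first-order condition 92 - 2q_X = 0 yields q_X = 46.
Then q_T = (228 - 2·46)/4 = 34.

46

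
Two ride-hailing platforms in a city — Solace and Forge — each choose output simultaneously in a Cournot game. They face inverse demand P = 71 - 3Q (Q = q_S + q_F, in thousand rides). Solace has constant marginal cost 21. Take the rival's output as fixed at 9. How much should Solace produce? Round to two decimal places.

With the rival's output fixed at 9, Solace's profit is π_S = (71 - 3·9 - 3q_S)q_S - (21q_S) = (44 - 3q_S)q_S - (21q_S).
∂π_S/∂q_S = 23 - 6q_S = 0, so q_S = 23/6.

3.83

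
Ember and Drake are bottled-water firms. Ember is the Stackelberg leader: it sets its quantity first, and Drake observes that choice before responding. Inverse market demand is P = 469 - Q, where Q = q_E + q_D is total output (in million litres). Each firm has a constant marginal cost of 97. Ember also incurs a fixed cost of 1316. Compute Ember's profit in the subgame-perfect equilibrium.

15982

The follower Drake best-responds to any q_E: π_D = (469 - Q)q_D - 97q_D.
∂π_D/∂q_D = 372 - q_E - 2q_D = 0 gives the reaction function q_D = (372 - q_E)/2.
Ember substitutes q_D(q_E) into its own profit: π_E = q_E(469 - q_E - (372 - q_E)/2) - 97q_E = (283 - (1/2)q_E)q_E - 97q_E.
Leader FOC: 186 - q_E = 0, so q_E = 186.
Then q_D = (372 - 186)/2 = 93.
Price P = 469 - 279 = 190.
Ember's profit: (190 - 97)·186 - 1316 = 15982.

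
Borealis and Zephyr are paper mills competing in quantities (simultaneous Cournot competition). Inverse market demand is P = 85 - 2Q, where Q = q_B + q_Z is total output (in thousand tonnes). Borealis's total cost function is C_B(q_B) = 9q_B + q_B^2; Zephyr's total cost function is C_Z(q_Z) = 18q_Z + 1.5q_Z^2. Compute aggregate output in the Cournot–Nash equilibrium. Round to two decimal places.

17.05

Borealis's profit: π_B = (85 - 2Q)q_B - (9q_B + q_B²). Setting ∂π_B/∂q_B = 0: 76 - 6q_B - 2(q_Z) = 0.
Zephyr's profit: π_Z = (85 - 2Q)q_Z - (18q_Z + (3/2)q_Z²). Setting ∂π_Z/∂q_Z = 0: 67 - 7q_Z - 2(q_B) = 0.
Rearranging gives the reaction functions q_B = (76 - 2q_Z)/6 and q_Z = (67 - 2q_B)/7.
Substituting one into the other gives q_B = 199/19 and q_Z = 125/19.
Total output Q = 199/19 + 125/19 = 324/19.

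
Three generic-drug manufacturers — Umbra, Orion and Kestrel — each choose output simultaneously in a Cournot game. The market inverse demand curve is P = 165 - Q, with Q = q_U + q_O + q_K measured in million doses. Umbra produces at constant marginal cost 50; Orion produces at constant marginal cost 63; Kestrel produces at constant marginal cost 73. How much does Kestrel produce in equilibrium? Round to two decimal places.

Umbra's profit: π_U = (165 - Q)q_U - (50q_U). Setting ∂π_U/∂q_U = 0: 115 - 2q_U - (q_O + q_K) = 0.
Orion's profit: π_O = (165 - Q)q_O - (63q_O). Setting ∂π_O/∂q_O = 0: 102 - 2q_O - (q_U + q_K) = 0.
Kestrel's first-order condition: 92 - 2q_K - (q_U + q_O) = 0.
Summing all 3 equations gives 309 − 4Q = 0, hence Q = 309/4.
Back-substituting: q_U = (115 − 309/4) = 151/4, q_O = (102 − 309/4) = 99/4, q_K = (92 − 309/4) = 59/4.

14.75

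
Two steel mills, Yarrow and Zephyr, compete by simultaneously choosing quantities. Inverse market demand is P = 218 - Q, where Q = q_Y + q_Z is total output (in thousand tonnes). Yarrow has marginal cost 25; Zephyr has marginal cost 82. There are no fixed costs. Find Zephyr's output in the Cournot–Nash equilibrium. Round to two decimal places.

26.33

Yarrow's profit: π_Y = (218 - Q)q_Y - (25q_Y). Setting ∂π_Y/∂q_Y = 0: 193 - 2q_Y - (q_Z) = 0.
Zephyr's profit: π_Z = (218 - Q)q_Z - (82q_Z). Setting ∂π_Z/∂q_Z = 0: 136 - 2q_Z - (q_Y) = 0.
So q_Y = (193 - q_Z)/2 and q_Z = (136 - q_Y)/2.
Substituting one into the other gives q_Y = 250/3 and q_Z = 79/3.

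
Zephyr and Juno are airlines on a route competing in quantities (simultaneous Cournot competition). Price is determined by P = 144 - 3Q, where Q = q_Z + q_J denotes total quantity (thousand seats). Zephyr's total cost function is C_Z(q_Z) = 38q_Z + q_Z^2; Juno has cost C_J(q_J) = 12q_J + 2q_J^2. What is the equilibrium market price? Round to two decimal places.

84.76

Zephyr's profit: π_Z = (144 - 3Q)q_Z - (38q_Z + q_Z²). Setting ∂π_Z/∂q_Z = 0: 106 - 8q_Z - 3(q_J) = 0.
Juno's profit: π_J = (144 - 3Q)q_J - (12q_J + 2q_J²). Setting ∂π_J/∂q_J = 0: 132 - 10q_J - 3(q_Z) = 0.
So q_Z = (106 - 3q_J)/8 and q_J = (132 - 3q_Z)/10.
Substituting one into the other gives q_Z = 664/71 and q_J = 738/71.
Total output Q = 1402/71, so price P = 144 - 3·(1402/71) = 84.7606.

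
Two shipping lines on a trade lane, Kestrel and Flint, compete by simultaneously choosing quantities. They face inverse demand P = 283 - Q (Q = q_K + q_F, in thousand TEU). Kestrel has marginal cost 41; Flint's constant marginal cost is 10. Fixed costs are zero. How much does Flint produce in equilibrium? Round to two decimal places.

Kestrel's profit: π_K = (283 - Q)q_K - (41q_K). Setting ∂π_K/∂q_K = 0: 242 - 2q_K - (q_F) = 0.
Flint's profit: π_F = (283 - Q)q_F - (10q_F). Setting ∂π_F/∂q_F = 0: 273 - 2q_F - (q_K) = 0.
Best responses: q_K = (242 - q_F)/2, q_F = (273 - q_K)/2.
Substituting one into the other gives q_K = 211/3 and q_F = 304/3.

101.33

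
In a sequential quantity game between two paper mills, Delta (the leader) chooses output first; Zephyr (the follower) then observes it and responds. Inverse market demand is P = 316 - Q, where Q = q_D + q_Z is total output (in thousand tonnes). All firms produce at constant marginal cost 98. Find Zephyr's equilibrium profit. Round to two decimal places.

Solve by backward induction. Given q_D, the follower Zephyr maximises π_Z = (316 - q_D - q_Z)q_Z - 98q_Z.
Setting the follower's marginal profit to zero, 218 - q_D - 2q_Z = 0, i.e. q_Z = (218 - q_D)/2.
The leader anticipates this reaction. Substituting into P = 316 - Q gives P = 207 - (1/2)q_D, so π_D = (207 - (1/2)q_D)q_D - 98q_D.
Leader FOC: 109 - q_D = 0, so q_D = 109.
Then q_Z = (218 - 109)/2 = 109/2.
Price P = 316 - 327/2 = 305/2.
Zephyr's profit: (305/2 - 98)·(109/2) = 2970.2500.

2970.25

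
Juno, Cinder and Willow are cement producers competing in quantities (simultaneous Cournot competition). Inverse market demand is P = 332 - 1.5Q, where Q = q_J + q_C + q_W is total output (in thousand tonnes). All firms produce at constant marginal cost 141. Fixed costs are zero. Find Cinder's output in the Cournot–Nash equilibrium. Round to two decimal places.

31.83

Each firm earns π_i = (332 - 1.5Q)q_i - 141q_i.
Setting ∂π_i/∂q_i = 0 with rivals' quantities fixed: 191 - 3q_i - (3/2)·Σ_{j≠i} q_j = 0.
With identical firms every q_j equals q_i, so Σ_{j≠i} q_j = 2q_i and 191 = 6q_i, giving q_i = 191/6.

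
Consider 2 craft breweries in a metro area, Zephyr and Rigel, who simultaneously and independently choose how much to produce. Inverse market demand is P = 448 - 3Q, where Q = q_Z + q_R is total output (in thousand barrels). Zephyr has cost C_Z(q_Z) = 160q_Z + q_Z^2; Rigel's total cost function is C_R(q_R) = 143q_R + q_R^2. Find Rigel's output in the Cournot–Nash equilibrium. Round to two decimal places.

28.65

Zephyr's profit: π_Z = (448 - 3Q)q_Z - (160q_Z + q_Z²). Setting ∂π_Z/∂q_Z = 0: 288 - 8q_Z - 3(q_R) = 0.
Rigel's profit: π_R = (448 - 3Q)q_R - (143q_R + q_R²). Setting ∂π_R/∂q_R = 0: 305 - 8q_R - 3(q_Z) = 0.
So q_Z = (288 - 3q_R)/8 and q_R = (305 - 3q_Z)/8.
Solving the pair: q_Z = 1389/55, q_R = 1576/55.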